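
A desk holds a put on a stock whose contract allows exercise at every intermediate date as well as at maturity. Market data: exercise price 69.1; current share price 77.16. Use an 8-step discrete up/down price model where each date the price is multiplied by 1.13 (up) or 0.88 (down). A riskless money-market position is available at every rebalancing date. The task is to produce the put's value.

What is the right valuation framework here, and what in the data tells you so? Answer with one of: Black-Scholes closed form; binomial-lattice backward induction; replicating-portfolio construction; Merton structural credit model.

Key observation: early exercise of the strike-69.1 put must be checked at each of the 8 dates (spot 77.16), which forces a node-by-node comparison of intrinsic and continuation value backward from expiry.

framework: binomial-lattice backward induction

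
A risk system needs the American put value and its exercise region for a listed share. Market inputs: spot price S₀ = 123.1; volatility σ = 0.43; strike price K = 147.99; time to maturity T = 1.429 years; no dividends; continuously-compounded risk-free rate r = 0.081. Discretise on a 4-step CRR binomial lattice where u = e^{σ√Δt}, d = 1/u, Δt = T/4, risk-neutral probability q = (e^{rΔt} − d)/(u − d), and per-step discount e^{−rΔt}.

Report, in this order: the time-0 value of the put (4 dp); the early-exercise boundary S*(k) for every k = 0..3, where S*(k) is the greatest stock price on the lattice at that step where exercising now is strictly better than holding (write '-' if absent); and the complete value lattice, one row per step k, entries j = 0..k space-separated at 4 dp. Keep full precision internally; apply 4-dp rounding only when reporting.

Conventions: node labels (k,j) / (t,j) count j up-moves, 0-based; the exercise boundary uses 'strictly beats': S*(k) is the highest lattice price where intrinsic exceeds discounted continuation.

Δt=0.35725, u=1.29306, d=0.77336, q=0.49259, disc=e^(-rΔt)=0.97148
k=4 terminal: V=max(K-S,0) → 103.9567 74.3660 24.8900 0.0000 0.0000
k=3: j=0 S=56.9378 intr=91.0522 cont=86.8312 V=91.0522[EX]; j=1 S=95.2004 intr=52.7896 cont=48.5685 V=52.7896[EX]; j=2 S=159.1759 intr=0.0000 cont=12.2692 V=12.2692[hold]; j=3 S=266.1434 intr=0.0000 cont=0.0000 V=0.0000[hold]  S*(3)=95.2004
k=2: j=0 S=73.6240 intr=74.3660 cont=70.1449 V=74.3660[EX]; j=1 S=123.1000 intr=24.8900 cont=31.8932 V=31.8932[hold]; j=2 S=205.8242 intr=0.0000 cont=6.0479 V=6.0479[hold]  S*(2)=73.6240
k=1: j=0 S=95.2004 intr=52.7896 cont=51.9198 V=52.7896[EX]; j=1 S=159.1759 intr=0.0000 cont=18.6154 V=18.6154[hold]  S*(1)=95.2004
k=0: j=0 S=123.1000 intr=24.8900 cont=34.9301 V=34.9301[hold]  S*(0)=-

price = 34.9301
boundary = - 95.2004 73.6240 95.2004
tree:
34.9301
52.7896 18.6154
74.3660 31.8932 6.0479
91.0522 52.7896 12.2692 0.0000
103.9567 74.3660 24.8900 0.0000 0.0000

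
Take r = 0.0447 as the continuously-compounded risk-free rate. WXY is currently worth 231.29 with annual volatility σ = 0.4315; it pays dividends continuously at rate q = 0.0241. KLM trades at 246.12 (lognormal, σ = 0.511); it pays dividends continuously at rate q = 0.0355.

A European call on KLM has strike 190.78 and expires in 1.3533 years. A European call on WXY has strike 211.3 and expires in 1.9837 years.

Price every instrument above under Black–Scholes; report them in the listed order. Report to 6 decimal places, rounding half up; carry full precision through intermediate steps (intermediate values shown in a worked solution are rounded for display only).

price(KLM call K=190.78) = 80.524775
price(WXY call K=211.3) = 64.082043

[KLM call K=190.78]
σ√T = 0.511·√1.3533 = 0.594454
d₁ = (ln(S/K) + (r−q+σ²/2)T) / (σ√T) = (ln(246.12/190.78) + (0.0447−0.0355+0.511²/2)·1.3533) / 0.594454 = (0.254698 + 0.189138) / 0.594454 = 0.746629
d₂ = d₁ − σ√T = 0.746629 − 0.594454 = 0.152175
e^{−rT} = 0.941301
e^{−qT} = 0.953094
N(d₁) = 0.772356,  N(d₂) = 0.560476
price = S·e^{−qT}·N(d₁) − K·e^{−rT}·N(d₂) = 181.175760 − 100.650985 = 80.524775
[WXY call K=211.3]
σ√T = 0.4315·√1.9837 = 0.607741
d₁ = (ln(S/K) + (r−q+σ²/2)T) / (σ√T) = (ln(231.29/211.3) + (0.0447−0.0241+0.4315²/2)·1.9837) / 0.607741 = (0.090393 + 0.225539) / 0.607741 = 0.519847
d₂ = d₁ − σ√T = 0.519847 − 0.607741 = -0.087895
e^{−rT} = 0.915146
e^{−qT} = 0.953318
N(d₁) = 0.698415,  N(d₂) = 0.464980
price = S·e^{−qT}·N(d₁) − K·e^{−rT}·N(d₂) = 153.995460 − 89.913417 = 64.082043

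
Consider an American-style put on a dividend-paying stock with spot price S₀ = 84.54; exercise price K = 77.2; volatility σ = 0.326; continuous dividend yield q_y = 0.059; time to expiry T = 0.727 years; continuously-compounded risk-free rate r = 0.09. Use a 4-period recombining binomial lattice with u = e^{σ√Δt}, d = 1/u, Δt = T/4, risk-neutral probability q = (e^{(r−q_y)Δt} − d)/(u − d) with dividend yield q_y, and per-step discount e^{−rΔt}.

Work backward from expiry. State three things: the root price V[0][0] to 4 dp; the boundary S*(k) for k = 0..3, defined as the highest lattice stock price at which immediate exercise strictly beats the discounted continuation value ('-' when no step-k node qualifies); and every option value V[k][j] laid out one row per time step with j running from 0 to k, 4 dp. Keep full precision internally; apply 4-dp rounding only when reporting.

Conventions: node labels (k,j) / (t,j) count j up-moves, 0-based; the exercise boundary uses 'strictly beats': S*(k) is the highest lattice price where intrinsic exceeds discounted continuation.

price = 5.2320
boundary = - - - 55.7168
tree:
5.2320
8.7262 1.7078
14.0575 3.3745 0.0000
21.4832 6.6680 0.0000 0.0000
28.7127 13.1757 0.0000 0.0000 0.0000

Δt=0.18175  u=1.14910  d=0.87024  q=0.48557  discount=0.98378
step 4 (expiry): payoffs max(K−S,0) = 28.7127 13.1757 0.0000 0.0000 0.0000
step 3: (k=3,j=0): S=55.7168, K−S=21.4832, hold=20.8249 ⇒ V=21.4832 exercise | (k=3,j=1): S=73.5705, K−S=3.6295, hold=6.6680 ⇒ V=6.6680 continue | (k=3,j=2): S=97.1451, K−S=0.0000, hold=0.0000 ⇒ V=0.0000 continue | (k=3,j=3): S=128.2738, K−S=0.0000, hold=0.0000 ⇒ V=0.0000 continue  boundary S*=55.7168
step 2: (k=2,j=0): S=64.0243, K−S=13.1757, hold=14.0575 ⇒ V=14.0575 continue | (k=2,j=1): S=84.5400, K−S=0.0000, hold=3.3745 ⇒ V=3.3745 continue | (k=2,j=2): S=111.6296, K−S=0.0000, hold=0.0000 ⇒ V=0.0000 continue  boundary S*=-
step 1: (k=1,j=0): S=73.5705, K−S=3.6295, hold=8.7262 ⇒ V=8.7262 continue | (k=1,j=1): S=97.1451, K−S=0.0000, hold=1.7078 ⇒ V=1.7078 continue  boundary S*=-
step 0: (k=0,j=0): S=84.5400, K−S=0.0000, hold=5.2320 ⇒ V=5.2320 continue  boundary S*=-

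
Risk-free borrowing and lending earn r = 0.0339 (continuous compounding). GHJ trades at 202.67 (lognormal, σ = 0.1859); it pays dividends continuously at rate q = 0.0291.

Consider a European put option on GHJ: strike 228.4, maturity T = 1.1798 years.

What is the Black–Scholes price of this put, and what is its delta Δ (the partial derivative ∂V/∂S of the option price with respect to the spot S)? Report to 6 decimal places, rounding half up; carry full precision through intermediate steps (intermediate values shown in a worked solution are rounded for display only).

σ√T = 0.1859·√1.1798 = 0.201922
d₁ = (ln(S/K) + (r−q+σ²/2)T) / (σ√T) = (ln(202.67/228.4) + (0.0339−0.0291+0.1859²/2)·1.1798) / 0.201922 = (-0.119519 + 0.026049) / 0.201922 = -0.462902
d₂ = d₁ − σ√T = -0.462902 − 0.201922 = -0.664824
e^{−rT} = 0.960794
e^{−qT} = 0.966250
N(−d₁) = 0.678283,  N(−d₂) = 0.746919
Put price V = K·e^{−rT}·N(−d₂) − S·e^{−qT}·N(−d₁) = 163.907811 − 132.828114 = 31.079698
Δ = −e^{−qT}·N(−d₁) = -0.655391

price = 31.079698
Δ = -0.655391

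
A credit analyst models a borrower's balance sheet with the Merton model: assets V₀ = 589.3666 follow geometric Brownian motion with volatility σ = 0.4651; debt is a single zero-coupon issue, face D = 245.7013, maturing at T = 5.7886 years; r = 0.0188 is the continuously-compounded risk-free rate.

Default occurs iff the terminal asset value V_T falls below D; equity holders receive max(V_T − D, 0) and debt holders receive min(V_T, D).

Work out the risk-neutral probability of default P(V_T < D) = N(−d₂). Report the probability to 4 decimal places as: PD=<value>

PD=0.3746

Apply the equity-as-call identities (strike 245.7013, horizon 5.7886 years):
d₁ = [ln(V₀/D) + (r + σ²/2)T] / (σ√T)
   = [ln(589.3666/245.7013) + (0.0188 + 0.5·0.4651²)·5.7886] / (0.4651·√5.7886)
   = [0.874932 + 0.734915] / 1.119008 = 1.438638
d₂ = d₁ − σ√T = 1.438638 − 1.119008 = 0.319630
risk-neutral PD = N(−d₂) = N(-0.319630) = 0.374624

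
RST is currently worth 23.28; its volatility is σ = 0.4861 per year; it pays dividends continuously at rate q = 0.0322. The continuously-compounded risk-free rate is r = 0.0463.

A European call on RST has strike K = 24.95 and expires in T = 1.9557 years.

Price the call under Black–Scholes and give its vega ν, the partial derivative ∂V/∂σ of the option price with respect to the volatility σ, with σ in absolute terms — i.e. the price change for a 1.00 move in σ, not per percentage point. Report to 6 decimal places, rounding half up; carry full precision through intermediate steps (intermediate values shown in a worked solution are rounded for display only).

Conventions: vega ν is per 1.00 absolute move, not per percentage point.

price = 5.485119
ν = 11.731317

σ√T = 0.4861·√1.9557 = 0.679793
d₁ = (ln(S/K) + (r−q+σ²/2)T) / (σ√T) = (ln(23.28/24.95) + (0.0463−0.0322+0.4861²/2)·1.9557) / 0.679793 = (-0.069279 + 0.258635) / 0.679793 = 0.278549
d₂ = d₁ − σ√T = 0.278549 − 0.679793 = -0.401244
e^{−rT} = 0.913430
e^{−qT} = 0.938968
N(d₁) = 0.609704,  N(d₂) = 0.344120
Call price V = S·e^{−qT}·N(d₁) − K·e^{−rT}·N(d₂) = 13.327640 − 7.842521 = 5.485119
φ(d₁) = (1/√(2π))·e^{−d₁²/2} = 0.383762
ν = S·e^{−qT}·φ(d₁)·√T = 11.731317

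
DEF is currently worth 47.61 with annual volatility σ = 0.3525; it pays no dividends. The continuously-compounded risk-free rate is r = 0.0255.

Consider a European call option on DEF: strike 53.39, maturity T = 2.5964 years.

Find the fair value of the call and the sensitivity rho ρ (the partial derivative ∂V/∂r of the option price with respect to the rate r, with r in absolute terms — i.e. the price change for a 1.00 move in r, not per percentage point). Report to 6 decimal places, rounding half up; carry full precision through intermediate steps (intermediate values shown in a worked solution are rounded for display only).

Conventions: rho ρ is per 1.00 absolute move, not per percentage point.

σ√T = 0.3525·√2.5964 = 0.567996
d₁ = (ln(S/K) + (r+σ²/2)T) / (σ√T) = (ln(47.61/53.39) + (0.0255+0.3525²/2)·2.5964) / 0.567996 = (-0.114581 + 0.227518) / 0.567996 = 0.198834
d₂ = d₁ − σ√T = 0.198834 − 0.567996 = -0.369161
e^{−rT} = 0.935936
N(d₁) = 0.578804,  N(d₂) = 0.356004
Call price V = S·N(d₁) − K·e^{−rT}·N(d₂) = 27.556851 − 17.789375 = 9.767476
ρ = K·T·e^{−rT}·N(d₂) = 46.188333

price = 9.767476
ρ = 46.188333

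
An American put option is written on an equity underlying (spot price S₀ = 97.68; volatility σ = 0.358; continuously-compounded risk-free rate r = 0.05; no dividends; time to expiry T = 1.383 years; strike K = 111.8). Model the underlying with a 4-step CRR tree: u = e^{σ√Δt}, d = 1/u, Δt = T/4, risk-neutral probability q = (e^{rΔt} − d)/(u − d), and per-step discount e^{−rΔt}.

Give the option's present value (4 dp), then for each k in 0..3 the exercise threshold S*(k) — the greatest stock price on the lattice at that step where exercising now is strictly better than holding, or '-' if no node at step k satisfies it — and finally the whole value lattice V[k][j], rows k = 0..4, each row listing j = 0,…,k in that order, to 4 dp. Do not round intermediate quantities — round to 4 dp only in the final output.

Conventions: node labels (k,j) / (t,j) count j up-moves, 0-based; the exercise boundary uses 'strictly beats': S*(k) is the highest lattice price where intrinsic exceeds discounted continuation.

params: Δt=0.34575 u=1.23430 d=0.81017 q=0.48868 e^(-rΔt)=0.98286
t_4 payoffs: 69.7158 47.6846 14.1200 0.0000 0.0000
t_3: node(3,0) S=51.9447 payoff=59.8553 vs cont=57.9392 → 59.8553 [stop]  node(3,1) S=79.1378 payoff=32.6622 vs cont=30.7460 → 32.6622 [stop]  node(3,2) S=120.5666 payoff=0.0000 vs cont=7.0961 → 7.0961 [wait]  node(3,3) S=183.6835 payoff=0.0000 vs cont=0.0000 → 0.0000 [wait]  ⇒ S*(3)=79.1378
t_2: node(2,0) S=64.1154 payoff=47.6846 vs cont=45.7684 → 47.6846 [stop]  node(2,1) S=97.6800 payoff=14.1200 vs cont=19.8228 → 19.8228 [wait]  node(2,2) S=148.8157 payoff=0.0000 vs cont=3.5662 → 3.5662 [wait]  ⇒ S*(2)=64.1154
t_1: node(1,0) S=79.1378 payoff=32.6622 vs cont=33.4851 → 33.4851 [wait]  node(1,1) S=120.5666 payoff=0.0000 vs cont=11.6749 → 11.6749 [wait]  ⇒ S*(1)=-
t_0: node(0,0) S=97.6800 payoff=14.1200 vs cont=22.4357 → 22.4357 [wait]  ⇒ S*(0)=-

price = 22.4357
boundary = - - 64.1154 79.1378
tree:
22.4357
33.4851 11.6749
47.6846 19.8228 3.5662
59.8553 32.6622 7.0961 0.0000
69.7158 47.6846 14.1200 0.0000 0.0000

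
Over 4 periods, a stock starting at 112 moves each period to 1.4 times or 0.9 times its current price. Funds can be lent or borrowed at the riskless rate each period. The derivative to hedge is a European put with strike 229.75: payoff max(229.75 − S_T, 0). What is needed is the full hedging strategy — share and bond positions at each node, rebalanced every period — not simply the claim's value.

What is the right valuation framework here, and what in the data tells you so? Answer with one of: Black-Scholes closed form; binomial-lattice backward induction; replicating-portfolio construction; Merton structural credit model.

Key observation: the task asks for the hedge itself — share and bond holdings at every node of the 4-period tree on spot 112 with factors 1.4/0.9 — which is exactly what the replicating-portfolio construction produces.

framework: replicating-portfolio construction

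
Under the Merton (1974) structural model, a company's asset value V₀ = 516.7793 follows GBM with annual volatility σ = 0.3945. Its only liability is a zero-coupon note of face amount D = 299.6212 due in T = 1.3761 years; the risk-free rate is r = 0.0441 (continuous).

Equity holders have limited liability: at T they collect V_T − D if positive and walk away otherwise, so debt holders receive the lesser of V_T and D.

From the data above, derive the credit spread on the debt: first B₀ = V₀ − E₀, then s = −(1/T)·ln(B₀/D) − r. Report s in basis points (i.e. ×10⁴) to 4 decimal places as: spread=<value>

With assets at 516.7793 and a single debt payment of 299.6212 at 1.3761 years:
d₁ = [ln(V₀/D) + (r + σ²/2)T] / (σ√T)
   = [ln(516.7793/299.6212) + (0.0441 + 0.5·0.3945²)·1.3761] / (0.3945·√1.3761)
   = [0.545097 + 0.167767] / 0.462777 = 1.540405
d₂ = d₁ − σ√T = 1.540405 − 0.462777 = 1.077628
N(d₁) = 0.938269,  N(d₂) = 0.859400,  e^(−rT) = 0.941119
E₀ = V₀·N(d₁) − D·e^(−rT)·N(d₂)
   = 516.7793·0.938269 − 299.6212·0.941119·0.859400 = 242.545222
B₀ = V₀ − E₀ = 516.7793 − 242.545222 = 274.234078
spread = −(1/T)·ln(B₀/D) − r = −(1/1.3761)·ln(274.234078/299.6212) − 0.0441 = 0.02023905
in basis points: 0.02023905 × 10⁴ = 202.3905 bp

spread=202.3905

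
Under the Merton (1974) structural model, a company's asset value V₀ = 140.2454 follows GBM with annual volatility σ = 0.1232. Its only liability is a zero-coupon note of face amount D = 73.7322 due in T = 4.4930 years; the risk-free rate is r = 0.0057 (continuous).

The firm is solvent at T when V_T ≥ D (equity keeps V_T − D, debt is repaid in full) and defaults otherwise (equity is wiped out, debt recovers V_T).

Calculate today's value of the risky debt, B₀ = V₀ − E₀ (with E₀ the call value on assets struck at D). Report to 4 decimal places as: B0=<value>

B0=71.8247

Equity is a call on the firm's assets struck at D = 73.7322:
d₁ = [ln(V₀/D) + (r + σ²/2)T] / (σ√T)
   = [ln(140.2454/73.7322) + (0.0057 + 0.5·0.1232²)·4.4930] / (0.1232·√4.4930)
   = [0.642954 + 0.059708] / 0.261143 = 2.690715
d₂ = d₁ − σ√T = 2.690715 − 0.261143 = 2.429571
N(d₁) = 0.996435,  N(d₂) = 0.992442,  e^(−rT) = 0.974715
E₀ = V₀·N(d₁) − D·e^(−rT)·N(d₂)
   = 140.2454·0.996435 − 73.7322·0.974715·0.992442 = 68.420748
B₀ = V₀ − E₀ = 140.2454 − 68.420748 = 71.824652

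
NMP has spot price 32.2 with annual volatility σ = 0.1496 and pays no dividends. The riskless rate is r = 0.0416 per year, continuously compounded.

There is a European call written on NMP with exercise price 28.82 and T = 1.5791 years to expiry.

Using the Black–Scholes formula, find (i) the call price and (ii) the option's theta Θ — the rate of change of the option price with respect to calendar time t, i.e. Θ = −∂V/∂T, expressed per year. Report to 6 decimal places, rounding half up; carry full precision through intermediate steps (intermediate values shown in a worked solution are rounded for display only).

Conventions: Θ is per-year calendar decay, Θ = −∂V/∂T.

σ√T = 0.1496·√1.5791 = 0.187991
d₁ = (ln(S/K) + (r+σ²/2)T) / (σ√T) = (ln(32.2/28.82) + (0.0416+0.1496²/2)·1.5791) / 0.187991 = (0.110897 + 0.083361) / 0.187991 = 1.033337
d₂ = d₁ − σ√T = 1.033337 − 0.187991 = 0.845346
e^{−rT} = 0.936421
N(d₁) = 0.849277,  N(d₂) = 0.801041
Call price V = S·N(d₁) − K·e^{−rT}·N(d₂) = 27.346712 − 21.618210 = 5.728502
φ(d₁) = (1/√(2π))·e^{−d₁²/2} = 0.233907
Θ = −S·φ(d₁)·σ/(2√T) − r·K·e^{−rT}·N(d₂) = −0.448328 − 0.899318 = -1.347646

price = 5.728502
Θ = -1.347646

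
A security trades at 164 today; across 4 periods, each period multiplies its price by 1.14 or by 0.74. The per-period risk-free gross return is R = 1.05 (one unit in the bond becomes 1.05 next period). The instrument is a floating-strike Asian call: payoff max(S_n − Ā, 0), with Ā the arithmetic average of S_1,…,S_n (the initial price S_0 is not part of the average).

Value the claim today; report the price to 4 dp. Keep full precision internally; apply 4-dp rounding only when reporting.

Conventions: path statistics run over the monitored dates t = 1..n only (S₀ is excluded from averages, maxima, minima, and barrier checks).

With p* = (R−d)/(u−d) = 0.7750, sum probability × payoff across the paths and divide by R^4.
Enumerate all 2^4 = 16 price paths (U = up ×1.14, D = down ×0.74); each path with k up-moves has probability p*^k·(1−p*)^(4−k).
DDDD: Ā=81.7003, payoff=0.0000, prob=0.002563
UDDD: Ā=125.8626, payoff=0.0000, prob=0.008828
DUDD: Ā=109.4626, payoff=0.0000, prob=0.008828
UUDD: Ā=168.6316, payoff=0.0000, prob=0.030407
DDUD: Ā=97.3266, payoff=0.0000, prob=0.008828
UDUD: Ā=149.9356, payoff=0.0000, prob=0.030407
DUUD: Ā=133.5356, payoff=0.0000, prob=0.030407
UUUD: Ā=205.7169, payoff=0.0000, prob=0.104734
DDDU: Ā=88.3460, payoff=0.0000, prob=0.008828
UDDU: Ā=136.1005, payoff=0.0000, prob=0.030407
DUDU: Ā=119.7005, payoff=0.0000, prob=0.030407
UUDU: Ā=184.4035, payoff=0.0000, prob=0.104734
DDUU: Ā=107.5645, payoff=9.1479, prob=0.030407
UDUU: Ā=165.7075, payoff=14.0927, prob=0.104734
DUUU: Ā=149.3075, payoff=30.4927, prob=0.104734
UUUU: Ā=230.0143, payoff=46.9752, prob=0.360750
Price = Σ prob·payoff / R^4 = 21.894077 / 1.215506 = 18.0123

price = 18.0123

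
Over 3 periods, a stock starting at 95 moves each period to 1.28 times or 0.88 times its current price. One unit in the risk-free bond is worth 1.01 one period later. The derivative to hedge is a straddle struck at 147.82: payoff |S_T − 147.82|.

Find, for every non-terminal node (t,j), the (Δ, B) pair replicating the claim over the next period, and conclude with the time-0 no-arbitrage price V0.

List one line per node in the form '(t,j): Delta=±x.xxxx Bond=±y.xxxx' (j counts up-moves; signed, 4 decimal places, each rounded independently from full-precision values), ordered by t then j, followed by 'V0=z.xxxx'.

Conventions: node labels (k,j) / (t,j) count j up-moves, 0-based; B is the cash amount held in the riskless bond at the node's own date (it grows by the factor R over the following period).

Risk-neutral probability p* = (R−d)/(u−d) = (1.01−0.88)/(1.28−0.88) = 0.3250.
Terminal payoffs: V(3,0)=83.0802, V(3,1)=53.6530, V(3,2)=10.8498, V(3,3)=51.4094
(2,0): S=73.5680. Δ = (V_up−V_dn)/(S_up−S_dn) = (53.6530−83.0802)/(94.1670−64.7398) = -1.0000. V = [p*·53.6530 + (1−p*)·83.0802]/1.01 = 72.7884. B = V − Δ·S = 146.3564.
(2,1): S=107.0080. Δ = (V_up−V_dn)/(S_up−S_dn) = (10.8498−53.6530)/(136.9702−94.1670) = -1.0000. V = [p*·10.8498 + (1−p*)·53.6530]/1.01 = 39.3484. B = V − Δ·S = 146.3564.
(2,2): S=155.6480. Δ = (V_up−V_dn)/(S_up−S_dn) = (51.4094−10.8498)/(199.2294−136.9702) = 0.6515. V = [p*·51.4094 + (1−p*)·10.8498]/1.01 = 23.7937. B = V − Δ·S = -77.6055.
(1,0): S=83.6000. Δ = (V_up−V_dn)/(S_up−S_dn) = (39.3484−72.7884)/(107.0080−73.5680) = -1.0000. V = [p*·39.3484 + (1−p*)·72.7884]/1.01 = 61.3074. B = V − Δ·S = 144.9074.
(1,1): S=121.6000. Δ = (V_up−V_dn)/(S_up−S_dn) = (23.7937−39.3484)/(155.6480−107.0080) = -0.3198. V = [p*·23.7937 + (1−p*)·39.3484]/1.01 = 33.9536. B = V − Δ·S = 72.8404.
(0,0): S=95.0000. Δ = (V_up−V_dn)/(S_up−S_dn) = (33.9536−61.3074)/(121.6000−83.6000) = -0.7198. V = [p*·33.9536 + (1−p*)·61.3074]/1.01 = 51.8984. B = V − Δ·S = 120.2828.
Verification: the root portfolio costs Δ(0,0)·S0 + B(0,0) = 51.8984, matching V0.

(0,0): Delta=-0.7198 Bond=120.2828
(1,0): Delta=-1.0000 Bond=144.9074
(1,1): Delta=-0.3198 Bond=72.8404
(2,0): Delta=-1.0000 Bond=146.3564
(2,1): Delta=-1.0000 Bond=146.3564
(2,2): Delta=0.6515 Bond=-77.6055
V0=51.8984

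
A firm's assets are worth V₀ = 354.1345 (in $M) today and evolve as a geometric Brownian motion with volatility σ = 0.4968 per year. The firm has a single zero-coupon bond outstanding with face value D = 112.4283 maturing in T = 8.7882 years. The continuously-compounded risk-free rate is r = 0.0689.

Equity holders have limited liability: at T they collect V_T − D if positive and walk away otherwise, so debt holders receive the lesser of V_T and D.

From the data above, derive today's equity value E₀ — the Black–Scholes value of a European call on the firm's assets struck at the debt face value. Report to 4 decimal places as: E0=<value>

Work the structural quantities from V₀ = 354.1345 against face 112.4283:
d₁ = [ln(V₀/D) + (r + σ²/2)T] / (σ√T)
   = [ln(354.1345/112.4283) + (0.0689 + 0.5·0.4968²)·8.7882] / (0.4968·√8.7882)
   = [1.147361 + 1.690016] / 1.472759 = 1.926573
d₂ = d₁ − σ√T = 1.926573 − 1.472759 = 0.453815
N(d₁) = 0.972984,  N(d₂) = 0.675019,  e^(−rT) = 0.545798
E₀ = V₀·N(d₁) − D·e^(−rT)·N(d₂)
   = 354.1345·0.972984 − 112.4283·0.545798·0.675019 = 303.145801

E0=303.1458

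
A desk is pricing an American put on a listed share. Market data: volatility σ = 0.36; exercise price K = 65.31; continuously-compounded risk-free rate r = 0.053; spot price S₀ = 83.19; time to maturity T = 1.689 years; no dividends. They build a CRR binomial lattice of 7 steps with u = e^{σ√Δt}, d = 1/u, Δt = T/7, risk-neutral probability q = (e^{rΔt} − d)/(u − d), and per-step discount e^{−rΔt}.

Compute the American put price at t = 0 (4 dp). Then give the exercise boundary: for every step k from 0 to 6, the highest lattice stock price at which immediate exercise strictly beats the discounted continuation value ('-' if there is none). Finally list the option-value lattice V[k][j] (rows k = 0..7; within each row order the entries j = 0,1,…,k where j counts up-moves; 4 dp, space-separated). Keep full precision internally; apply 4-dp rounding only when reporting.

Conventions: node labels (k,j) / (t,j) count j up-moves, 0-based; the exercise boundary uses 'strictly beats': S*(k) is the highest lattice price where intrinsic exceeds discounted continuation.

params: Δt=0.24129 u=1.19343 d=0.83792 q=0.49211 e^(-rΔt)=0.98729
t_7 payoffs: 41.1842 30.9480 16.3687 0.0000 0.0000 0.0000 0.0000 0.0000
t_6: node(6,0) S=28.7926 payoff=36.5174 vs cont=35.6876 → 36.5174 [stop]  node(6,1) S=41.0088 payoff=24.3012 vs cont=23.4713 → 24.3012 [stop]  node(6,2) S=58.4082 payoff=6.9018 vs cont=8.2079 → 8.2079 [wait]  node(6,3) S=83.1900 payoff=0.0000 vs cont=0.0000 → 0.0000 [wait]  node(6,4) S=118.4863 payoff=0.0000 vs cont=0.0000 → 0.0000 [wait]  node(6,5) S=168.7583 payoff=0.0000 vs cont=0.0000 → 0.0000 [wait]  node(6,6) S=240.3599 payoff=0.0000 vs cont=0.0000 → 0.0000 [wait]  ⇒ S*(6)=41.0088
t_5: node(5,0) S=34.3620 payoff=30.9480 vs cont=30.1181 → 30.9480 [stop]  node(5,1) S=48.9413 payoff=16.3687 vs cont=16.1734 → 16.3687 [stop]  node(5,2) S=69.7064 payoff=0.0000 vs cont=4.1158 → 4.1158 [wait]  node(5,3) S=99.2818 payoff=0.0000 vs cont=0.0000 → 0.0000 [wait]  node(5,4) S=141.4056 payoff=0.0000 vs cont=0.0000 → 0.0000 [wait]  node(5,5) S=201.4019 payoff=0.0000 vs cont=0.0000 → 0.0000 [wait]  ⇒ S*(5)=48.9413
t_4: node(4,0) S=41.0088 payoff=24.3012 vs cont=23.4713 → 24.3012 [stop]  node(4,1) S=58.4082 payoff=6.9018 vs cont=10.2075 → 10.2075 [wait]  node(4,2) S=83.1900 payoff=0.0000 vs cont=2.0638 → 2.0638 [wait]  node(4,3) S=118.4863 payoff=0.0000 vs cont=0.0000 → 0.0000 [wait]  node(4,4) S=168.7583 payoff=0.0000 vs cont=0.0000 → 0.0000 [wait]  ⇒ S*(4)=41.0088
t_3: node(3,0) S=48.9413 payoff=16.3687 vs cont=17.1449 → 17.1449 [wait]  node(3,1) S=69.7064 payoff=0.0000 vs cont=6.1212 → 6.1212 [wait]  node(3,2) S=99.2818 payoff=0.0000 vs cont=1.0349 → 1.0349 [wait]  node(3,3) S=141.4056 payoff=0.0000 vs cont=0.0000 → 0.0000 [wait]  ⇒ S*(3)=-
t_2: node(2,0) S=58.4082 payoff=6.9018 vs cont=11.5711 → 11.5711 [wait]  node(2,1) S=83.1900 payoff=0.0000 vs cont=3.5722 → 3.5722 [wait]  node(2,2) S=118.4863 payoff=0.0000 vs cont=0.5189 → 0.5189 [wait]  ⇒ S*(2)=-
t_1: node(1,0) S=69.7064 payoff=0.0000 vs cont=7.5378 → 7.5378 [wait]  node(1,1) S=99.2818 payoff=0.0000 vs cont=2.0434 → 2.0434 [wait]  ⇒ S*(1)=-
t_0: node(0,0) S=83.1900 payoff=0.0000 vs cont=4.7725 → 4.7725 [wait]  ⇒ S*(0)=-

price = 4.7725
boundary = - - - - 41.0088 48.9413 41.0088
tree:
4.7725
7.5378 2.0434
11.5711 3.5722 0.5189
17.1449 6.1212 1.0349 0.0000
24.3012 10.2075 2.0638 0.0000 0.0000
30.9480 16.3687 4.1158 0.0000 0.0000 0.0000
36.5174 24.3012 8.2079 0.0000 0.0000 0.0000 0.0000
41.1842 30.9480 16.3687 0.0000 0.0000 0.0000 0.0000 0.0000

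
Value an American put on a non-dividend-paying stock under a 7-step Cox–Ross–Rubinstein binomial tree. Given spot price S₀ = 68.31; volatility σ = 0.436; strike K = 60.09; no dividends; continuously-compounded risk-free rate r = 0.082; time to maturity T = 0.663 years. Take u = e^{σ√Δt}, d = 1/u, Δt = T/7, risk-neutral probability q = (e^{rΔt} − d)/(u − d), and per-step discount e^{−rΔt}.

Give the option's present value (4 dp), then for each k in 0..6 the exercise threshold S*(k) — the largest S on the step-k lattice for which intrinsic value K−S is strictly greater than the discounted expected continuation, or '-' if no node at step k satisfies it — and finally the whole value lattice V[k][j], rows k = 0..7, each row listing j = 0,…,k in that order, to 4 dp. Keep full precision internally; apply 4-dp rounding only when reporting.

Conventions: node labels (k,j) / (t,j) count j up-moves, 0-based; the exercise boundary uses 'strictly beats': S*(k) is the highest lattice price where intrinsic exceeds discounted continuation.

Δt=0.09471, u=1.14360, d=0.87443, q=0.49547, disc=e^(-rΔt)=0.99226
k=7 terminal: V=max(K-S,0) → 33.3868 25.1670 14.4169 0.3576 0.0000 0.0000 0.0000 0.0000
k=6: j=0 S=30.5378 intr=29.5522 cont=29.0873 V=29.5522[EX]; j=1 S=39.9380 intr=20.1520 cont=19.6871 V=20.1520[EX]; j=2 S=52.2318 intr=7.8582 cont=7.3933 V=7.8582[EX]; j=3 S=68.3100 intr=0.0000 cont=0.1790 V=0.1790[hold]; j=4 S=89.3374 intr=0.0000 cont=0.0000 V=0.0000[hold]; j=5 S=116.8375 intr=0.0000 cont=0.0000 V=0.0000[hold]; j=6 S=152.8028 intr=0.0000 cont=0.0000 V=0.0000[hold]  S*(6)=52.2318
k=5: j=0 S=34.9230 intr=25.1670 cont=24.7021 V=25.1670[EX]; j=1 S=45.6731 intr=14.4169 cont=13.9520 V=14.4169[EX]; j=2 S=59.7324 intr=0.3576 cont=4.0220 V=4.0220[hold]; j=3 S=78.1194 intr=0.0000 cont=0.0896 V=0.0896[hold]; j=4 S=102.1663 intr=0.0000 cont=0.0000 V=0.0000[hold]; j=5 S=133.6155 intr=0.0000 cont=0.0000 V=0.0000[hold]  S*(5)=45.6731
k=4: j=0 S=39.9380 intr=20.1520 cont=19.6871 V=20.1520[EX]; j=1 S=52.2318 intr=7.8582 cont=9.1948 V=9.1948[hold]; j=2 S=68.3100 intr=0.0000 cont=2.0576 V=2.0576[hold]; j=3 S=89.3374 intr=0.0000 cont=0.0449 V=0.0449[hold]; j=4 S=116.8375 intr=0.0000 cont=0.0000 V=0.0000[hold]  S*(4)=39.9380
k=3: j=0 S=45.6731 intr=14.4169 cont=14.6091 V=14.6091[hold]; j=1 S=59.7324 intr=0.3576 cont=5.6148 V=5.6148[hold]; j=2 S=78.1194 intr=0.0000 cont=1.0521 V=1.0521[hold]; j=3 S=102.1663 intr=0.0000 cont=0.0225 V=0.0225[hold]  S*(3)=-
k=2: j=0 S=52.2318 intr=7.8582 cont=10.0741 V=10.0741[hold]; j=1 S=68.3100 intr=0.0000 cont=3.3282 V=3.3282[hold]; j=2 S=89.3374 intr=0.0000 cont=0.5378 V=0.5378[hold]  S*(2)=-
k=1: j=0 S=59.7324 intr=0.3576 cont=6.6796 V=6.6796[hold]; j=1 S=78.1194 intr=0.0000 cont=1.9306 V=1.9306[hold]  S*(1)=-
k=0: j=0 S=68.3100 intr=0.0000 cont=4.2931 V=4.2931[hold]  S*(0)=-

price = 4.2931
boundary = - - - - 39.9380 45.6731 52.2318
tree:
4.2931
6.6796 1.9306
10.0741 3.3282 0.5378
14.6091 5.6148 1.0521 0.0225
20.1520 9.1948 2.0576 0.0449 0.0000
25.1670 14.4169 4.0220 0.0896 0.0000 0.0000
29.5522 20.1520 7.8582 0.1790 0.0000 0.0000 0.0000
33.3868 25.1670 14.4169 0.3576 0.0000 0.0000 0.0000 0.0000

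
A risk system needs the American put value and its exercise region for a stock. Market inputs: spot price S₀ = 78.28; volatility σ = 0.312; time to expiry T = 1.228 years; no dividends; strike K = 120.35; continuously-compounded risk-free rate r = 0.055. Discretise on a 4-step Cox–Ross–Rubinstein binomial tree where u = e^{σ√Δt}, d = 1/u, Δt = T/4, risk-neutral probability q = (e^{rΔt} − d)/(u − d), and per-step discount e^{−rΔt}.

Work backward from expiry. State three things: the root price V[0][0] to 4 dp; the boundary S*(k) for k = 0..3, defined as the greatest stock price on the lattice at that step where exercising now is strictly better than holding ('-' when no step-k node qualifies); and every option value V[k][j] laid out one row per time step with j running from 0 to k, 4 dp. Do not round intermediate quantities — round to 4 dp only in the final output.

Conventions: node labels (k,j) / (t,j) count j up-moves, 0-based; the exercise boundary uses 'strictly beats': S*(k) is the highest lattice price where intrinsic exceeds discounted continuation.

params: Δt=0.30700 u=1.18871 d=0.84125 q=0.50590 e^(-rΔt)=0.98326
t_4 payoffs: 81.1450 64.9517 42.0700 9.7372 0.0000
t_3: node(3,0) S=46.6036 payoff=73.7464 vs cont=71.7314 → 73.7464 [stop]  node(3,1) S=65.8527 payoff=54.4973 vs cont=52.4822 → 54.4973 [stop]  node(3,2) S=93.0525 payoff=27.2975 vs cont=25.2825 → 27.2975 [stop]  node(3,3) S=131.4869 payoff=0.0000 vs cont=4.7307 → 4.7307 [wait]  ⇒ S*(3)=93.0525
t_2: node(2,0) S=55.3983 payoff=64.9517 vs cont=62.9367 → 64.9517 [stop]  node(2,1) S=78.2800 payoff=42.0700 vs cont=40.0550 → 42.0700 [stop]  node(2,2) S=110.6128 payoff=9.7372 vs cont=15.6151 → 15.6151 [wait]  ⇒ S*(2)=78.2800
t_1: node(1,0) S=65.8527 payoff=54.4973 vs cont=52.4822 → 54.4973 [stop]  node(1,1) S=93.0525 payoff=27.2975 vs cont=28.2063 → 28.2063 [wait]  ⇒ S*(1)=65.8527
t_0: node(0,0) S=78.2800 payoff=42.0700 vs cont=40.5070 → 42.0700 [stop]  ⇒ S*(0)=78.2800

price = 42.0700
boundary = 78.2800 65.8527 78.2800 93.0525
tree:
42.0700
54.4973 28.2063
64.9517 42.0700 15.6151
73.7464 54.4973 27.2975 4.7307
81.1450 64.9517 42.0700 9.7372 0.0000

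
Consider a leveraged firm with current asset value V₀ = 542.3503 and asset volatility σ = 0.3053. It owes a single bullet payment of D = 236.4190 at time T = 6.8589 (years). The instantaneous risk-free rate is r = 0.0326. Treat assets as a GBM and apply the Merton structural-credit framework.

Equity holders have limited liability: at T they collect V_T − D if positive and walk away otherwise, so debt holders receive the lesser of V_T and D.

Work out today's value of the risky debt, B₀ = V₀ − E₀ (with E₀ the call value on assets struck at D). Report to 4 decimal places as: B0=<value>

Equity is a call on the firm's assets struck at D = 236.4190:
d₁ = [ln(V₀/D) + (r + σ²/2)T] / (σ√T)
   = [ln(542.3503/236.4190) + (0.0326 + 0.5·0.3053²)·6.8589] / (0.3053·√6.8589)
   = [0.830306 + 0.543253] / 0.799565 = 1.717882
d₂ = d₁ − σ√T = 1.717882 − 0.799565 = 0.918316
N(d₁) = 0.957091,  N(d₂) = 0.820773,  e^(−rT) = 0.799635
E₀ = V₀·N(d₁) − D·e^(−rT)·N(d₂)
   = 542.3503·0.957091 − 236.4190·0.799635·0.820773 = 363.912274
B₀ = V₀ − E₀ = 542.3503 − 363.912274 = 178.438026

B0=178.4380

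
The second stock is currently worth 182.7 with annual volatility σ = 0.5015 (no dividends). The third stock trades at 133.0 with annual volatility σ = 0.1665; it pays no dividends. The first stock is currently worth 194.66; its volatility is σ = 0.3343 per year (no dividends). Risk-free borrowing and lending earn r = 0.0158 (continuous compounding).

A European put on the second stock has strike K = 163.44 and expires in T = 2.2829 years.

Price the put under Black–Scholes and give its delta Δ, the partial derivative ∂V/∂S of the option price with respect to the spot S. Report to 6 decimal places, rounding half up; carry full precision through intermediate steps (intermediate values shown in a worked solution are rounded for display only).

σ√T = 0.5015·√2.2829 = 0.757730
d₁ = (ln(S/K) + (r+σ²/2)T) / (σ√T) = (ln(182.7/163.44) + (0.0158+0.5015²/2)·2.2829) / 0.757730 = (0.111400 + 0.323147) / 0.757730 = 0.573485
d₂ = d₁ − σ√T = 0.573485 − 0.757730 = -0.184245
e^{−rT} = 0.964573
N(−d₁) = 0.283158,  N(−d₂) = 0.573089
Put price V = K·e^{−rT}·N(−d₂) − S·N(−d₁) = 90.347424 − 51.733008 = 38.614416
Δ = −N(−d₁) = -0.283158

price = 38.614416
Δ = -0.283158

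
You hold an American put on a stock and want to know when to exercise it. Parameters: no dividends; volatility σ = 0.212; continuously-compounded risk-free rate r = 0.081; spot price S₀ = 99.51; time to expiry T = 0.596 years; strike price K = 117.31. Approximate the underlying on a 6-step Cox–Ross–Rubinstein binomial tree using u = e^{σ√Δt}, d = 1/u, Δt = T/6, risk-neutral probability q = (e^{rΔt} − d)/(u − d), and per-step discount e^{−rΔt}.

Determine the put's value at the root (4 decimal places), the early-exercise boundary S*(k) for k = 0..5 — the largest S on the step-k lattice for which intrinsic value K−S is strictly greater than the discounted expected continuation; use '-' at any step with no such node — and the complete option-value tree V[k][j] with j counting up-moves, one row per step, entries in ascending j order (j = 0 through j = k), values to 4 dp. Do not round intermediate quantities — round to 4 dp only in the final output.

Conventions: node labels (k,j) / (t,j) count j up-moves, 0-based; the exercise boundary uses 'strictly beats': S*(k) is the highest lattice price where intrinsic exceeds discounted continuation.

price = 17.8000
boundary = 99.5100 93.0784 99.5100 93.0784 99.5100 106.3861
tree:
17.8000
24.2316 11.6704
30.2476 17.8000 6.6998
35.8747 24.2316 11.1942 3.0276
41.1381 30.2476 17.8000 5.8168 0.7320
46.0613 35.8747 24.2316 10.9239 1.6171 0.0000
50.6664 41.1381 30.2476 17.8000 3.5727 0.0000 0.0000

Δt=0.09933, u=1.06910, d=0.93537, q=0.54371, disc=e^(-rΔt)=0.99199
k=6 terminal: V=max(K-S,0) → 50.6664 41.1381 30.2476 17.8000 3.5727 0.0000 0.0000
k=5: j=0 S=71.2487 intr=46.0613 cont=45.1213 V=46.0613[EX]; j=1 S=81.4353 intr=35.8747 cont=34.9346 V=35.8747[EX]; j=2 S=93.0784 intr=24.2316 cont=23.2916 V=24.2316[EX]; j=3 S=106.3861 intr=10.9239 cont=9.9838 V=10.9239[EX]; j=4 S=121.5964 intr=0.0000 cont=1.6171 V=1.6171[hold]; j=5 S=138.9814 intr=0.0000 cont=0.0000 V=0.0000[hold]  S*(5)=106.3861
k=4: j=0 S=76.1719 intr=41.1381 cont=40.1980 V=41.1381[EX]; j=1 S=87.0624 intr=30.2476 cont=29.3075 V=30.2476[EX]; j=2 S=99.5100 intr=17.8000 cont=16.8599 V=17.8000[EX]; j=3 S=113.7373 intr=3.5727 cont=5.8168 V=5.8168[hold]; j=4 S=129.9986 intr=0.0000 cont=0.7320 V=0.7320[hold]  S*(4)=99.5100
k=3: j=0 S=81.4353 intr=35.8747 cont=34.9346 V=35.8747[EX]; j=1 S=93.0784 intr=24.2316 cont=23.2916 V=24.2316[EX]; j=2 S=106.3861 intr=10.9239 cont=11.1942 V=11.1942[hold]; j=3 S=121.5964 intr=0.0000 cont=3.0276 V=3.0276[hold]  S*(3)=93.0784
k=2: j=0 S=87.0624 intr=30.2476 cont=29.3075 V=30.2476[EX]; j=1 S=99.5100 intr=17.8000 cont=17.0057 V=17.8000[EX]; j=2 S=113.7373 intr=3.5727 cont=6.6998 V=6.6998[hold]  S*(2)=99.5100
k=1: j=0 S=93.0784 intr=24.2316 cont=23.2916 V=24.2316[EX]; j=1 S=106.3861 intr=10.9239 cont=11.6704 V=11.6704[hold]  S*(1)=93.0784
k=0: j=0 S=99.5100 intr=17.8000 cont=17.2625 V=17.8000[EX]  S*(0)=99.5100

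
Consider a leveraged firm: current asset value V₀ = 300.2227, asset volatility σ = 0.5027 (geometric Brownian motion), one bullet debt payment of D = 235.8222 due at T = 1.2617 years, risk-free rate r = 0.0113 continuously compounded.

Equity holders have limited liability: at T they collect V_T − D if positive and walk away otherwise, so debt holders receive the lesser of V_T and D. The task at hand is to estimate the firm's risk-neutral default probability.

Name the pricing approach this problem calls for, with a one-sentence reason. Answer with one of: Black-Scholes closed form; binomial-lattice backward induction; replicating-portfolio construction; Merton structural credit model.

framework: Merton structural credit model

Key observation: with the firm-asset dynamics (V₀ = 300.2227) and a single zero-coupon liability of face 235.8222 given, debt value, spread, and default probability all derive from the option view of the balance sheet.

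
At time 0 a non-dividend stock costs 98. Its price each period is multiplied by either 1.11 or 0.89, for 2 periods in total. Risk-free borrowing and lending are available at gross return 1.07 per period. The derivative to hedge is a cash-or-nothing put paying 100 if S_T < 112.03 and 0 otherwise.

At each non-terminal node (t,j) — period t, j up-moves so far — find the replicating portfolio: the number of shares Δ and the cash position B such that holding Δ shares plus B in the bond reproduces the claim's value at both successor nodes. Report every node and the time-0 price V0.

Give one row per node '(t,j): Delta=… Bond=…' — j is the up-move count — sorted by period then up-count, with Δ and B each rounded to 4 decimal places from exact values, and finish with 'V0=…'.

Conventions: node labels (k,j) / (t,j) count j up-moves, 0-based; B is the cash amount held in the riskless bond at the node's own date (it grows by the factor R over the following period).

No-arbitrage ⇒ martingale measure with p* = (R−d)/(u−d) = 0.8182.
Expiry values: V(2,0)=100.0000, V(2,1)=100.0000, V(2,2)=0.0000
  t=1,j=0: stock 87.2200 → up 96.8142 (V=100.0000), down 77.6258 (V=100.0000). Price 93.4579; hedge Δ=0.0000, bond B=93.4579.
  t=1,j=1: stock 108.7800 → up 120.7458 (V=0.0000), down 96.8142 (V=100.0000). Price 16.9924; hedge Δ=-4.1786, bond B=471.5378.
  t=0,j=0: stock 98.0000 → up 108.7800 (V=16.9924), down 87.2200 (V=93.4579). Price 28.8740; hedge Δ=-3.5466, bond B=376.4449.
Check: Δ(0,0)·S0 + B(0,0) = 28.8740 = V0.

(0,0): Delta=-3.5466 Bond=376.4449
(1,0): Delta=0.0000 Bond=93.4579
(1,1): Delta=-4.1786 Bond=471.5378
V0=28.8740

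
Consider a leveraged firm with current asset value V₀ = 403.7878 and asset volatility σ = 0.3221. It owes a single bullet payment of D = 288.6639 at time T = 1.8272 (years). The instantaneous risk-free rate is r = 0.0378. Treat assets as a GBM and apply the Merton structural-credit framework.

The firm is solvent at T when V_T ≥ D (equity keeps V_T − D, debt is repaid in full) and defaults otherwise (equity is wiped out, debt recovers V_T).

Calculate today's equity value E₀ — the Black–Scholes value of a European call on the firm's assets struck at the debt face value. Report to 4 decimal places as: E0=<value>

With assets at 403.7878 and a single debt payment of 288.6639 at 1.8272 years:
d₁ = [ln(V₀/D) + (r + σ²/2)T] / (σ√T)
   = [ln(403.7878/288.6639) + (0.0378 + 0.5·0.3221²)·1.8272] / (0.3221·√1.8272)
   = [0.335626 + 0.163853] / 0.435395 = 1.147185
d₂ = d₁ − σ√T = 1.147185 − 0.435395 = 0.711790
N(d₁) = 0.874347,  N(d₂) = 0.761703,  e^(−rT) = 0.933263
E₀ = V₀·N(d₁) − D·e^(−rT)·N(d₂)
   = 403.7878·0.874347 − 288.6639·0.933263·0.761703 = 147.848660

E0=147.8487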